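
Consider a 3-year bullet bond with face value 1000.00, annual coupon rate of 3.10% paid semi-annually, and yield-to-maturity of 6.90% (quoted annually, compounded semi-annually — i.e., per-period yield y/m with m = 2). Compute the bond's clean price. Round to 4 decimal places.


Coupon per period c = face * coupon_rate / m = 15.500000
Periods per year m = 2; per-period yield y/m = 0.034500
Number of cashflows N = 6
Cashflows (t years, CF_t, discount factor 1/(1+y/m)^(m*t), PV):
  t = 0.5000: CF_t = 15.500000, DF = 0.966651, PV = 14.983084
  t = 1.0000: CF_t = 15.500000, DF = 0.934413, PV = 14.483406
  t = 1.5000: CF_t = 15.500000, DF = 0.903251, PV = 14.000393
  t = 2.0000: CF_t = 15.500000, DF = 0.873128, PV = 13.533487
  t = 2.5000: CF_t = 15.500000, DF = 0.844010, PV = 13.082153
  t = 3.0000: CF_t = 1015.500000, DF = 0.815863, PV = 828.508480
Price P = sum_t PV_t = 898.591002

Answer: Price = 898.5910


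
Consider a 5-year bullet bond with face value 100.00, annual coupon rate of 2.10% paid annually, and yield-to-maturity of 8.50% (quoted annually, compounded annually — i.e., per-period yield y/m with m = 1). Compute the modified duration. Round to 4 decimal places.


Answer: Modified duration = 4.3877

Derivation:
Coupon per period c = face * coupon_rate / m = 2.100000
Periods per year m = 1; per-period yield y/m = 0.085000
Number of cashflows N = 5
Cashflows (t years, CF_t, discount factor 1/(1+y/m)^(m*t), PV):
  t = 1.0000: CF_t = 2.100000, DF = 0.921659, PV = 1.935484
  t = 2.0000: CF_t = 2.100000, DF = 0.849455, PV = 1.783856
  t = 3.0000: CF_t = 2.100000, DF = 0.782908, PV = 1.644107
  t = 4.0000: CF_t = 2.100000, DF = 0.721574, PV = 1.515306
  t = 5.0000: CF_t = 102.100000, DF = 0.665045, PV = 67.901138
Price P = sum_t PV_t = 74.779891
First compute Macaulay numerator sum_t t * PV_t:
  t * PV_t at t = 1.0000: 1.935484
  t * PV_t at t = 2.0000: 3.567712
  t * PV_t at t = 3.0000: 4.932321
  t * PV_t at t = 4.0000: 6.061224
  t * PV_t at t = 5.0000: 339.505689
Macaulay duration D = 356.002430 / 74.779891 = 4.760671
Modified duration = D / (1 + y/m) = 4.760671 / (1 + 0.085000) = 4.387715


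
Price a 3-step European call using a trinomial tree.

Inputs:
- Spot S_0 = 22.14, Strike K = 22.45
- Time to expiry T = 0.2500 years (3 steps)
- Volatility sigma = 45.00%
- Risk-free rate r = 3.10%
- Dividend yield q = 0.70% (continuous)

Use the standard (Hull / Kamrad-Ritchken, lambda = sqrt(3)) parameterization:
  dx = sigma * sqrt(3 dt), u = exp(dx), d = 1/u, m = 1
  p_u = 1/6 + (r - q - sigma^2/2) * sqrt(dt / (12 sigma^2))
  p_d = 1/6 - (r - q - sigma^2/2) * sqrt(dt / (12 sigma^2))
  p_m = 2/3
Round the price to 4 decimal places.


Answer: Price = V(0,0) = 1.7688

Derivation:
dt = T/N = 0.083333; dx = sigma*sqrt(3*dt) = 0.225000
u = exp(dx) = 1.252323; d = 1/u = 0.798516
p_u = 0.152361, p_m = 0.666667, p_d = 0.180972
Discount per step: exp(-r*dt) = 0.997420
Stock lattice S(k, j) with j the centered position index:
  k=0: S(0,+0) = 22.1400
  k=1: S(1,-1) = 17.6791; S(1,+0) = 22.1400; S(1,+1) = 27.7264
  k=2: S(2,-2) = 14.1171; S(2,-1) = 17.6791; S(2,+0) = 22.1400; S(2,+1) = 27.7264; S(2,+2) = 34.7224
  k=3: S(3,-3) = 11.2727; S(3,-2) = 14.1171; S(3,-1) = 17.6791; S(3,+0) = 22.1400; S(3,+1) = 27.7264; S(3,+2) = 34.7224; S(3,+3) = 43.4837
Terminal payoffs V(N, j) = max(S_T - K, 0):
  V(3,-3) = 0.000000; V(3,-2) = 0.000000; V(3,-1) = 0.000000; V(3,+0) = 0.000000; V(3,+1) = 5.276425; V(3,+2) = 12.272432; V(3,+3) = 21.033690
Backward induction: V(k, j) = exp(-r*dt) * [p_u * V(k+1, j+1) + p_m * V(k+1, j) + p_d * V(k+1, j-1)]
  V(2,-2) = exp(-r*dt) * [p_u*0.000000 + p_m*0.000000 + p_d*0.000000] = 0.000000
  V(2,-1) = exp(-r*dt) * [p_u*0.000000 + p_m*0.000000 + p_d*0.000000] = 0.000000
  V(2,+0) = exp(-r*dt) * [p_u*5.276425 + p_m*0.000000 + p_d*0.000000] = 0.801848
  V(2,+1) = exp(-r*dt) * [p_u*12.272432 + p_m*5.276425 + p_d*0.000000] = 5.373558
  V(2,+2) = exp(-r*dt) * [p_u*21.033690 + p_m*12.272432 + p_d*5.276425] = 12.309384
  V(1,-1) = exp(-r*dt) * [p_u*0.801848 + p_m*0.000000 + p_d*0.000000] = 0.121855
  V(1,+0) = exp(-r*dt) * [p_u*5.373558 + p_m*0.801848 + p_d*0.000000] = 1.349795
  V(1,+1) = exp(-r*dt) * [p_u*12.309384 + p_m*5.373558 + p_d*0.801848] = 5.588500
  V(0,+0) = exp(-r*dt) * [p_u*5.588500 + p_m*1.349795 + p_d*0.121855] = 1.768811


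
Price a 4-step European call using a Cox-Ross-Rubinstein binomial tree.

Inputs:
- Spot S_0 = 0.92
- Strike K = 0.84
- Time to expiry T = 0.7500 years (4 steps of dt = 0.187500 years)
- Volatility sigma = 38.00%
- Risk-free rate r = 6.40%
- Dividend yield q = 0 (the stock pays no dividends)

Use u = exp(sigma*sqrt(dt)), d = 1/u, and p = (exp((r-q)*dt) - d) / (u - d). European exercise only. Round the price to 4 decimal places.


Answer: Price = V(0,0) = 0.1850

Derivation:
dt = T/N = 0.187500
u = exp(sigma*sqrt(dt)) = 1.178856; d = 1/u = 0.848280
p = (exp((r-q)*dt) - d) / (u - d) = 0.495475
Discount per step: exp(-r*dt) = 0.988072
Stock lattice S(k, i) with i counting down-moves:
  k=0: S(0,0) = 0.9200
  k=1: S(1,0) = 1.0845; S(1,1) = 0.7804
  k=2: S(2,0) = 1.2785; S(2,1) = 0.9200; S(2,2) = 0.6620
  k=3: S(3,0) = 1.5072; S(3,1) = 1.0845; S(3,2) = 0.7804; S(3,3) = 0.5616
  k=4: S(4,0) = 1.7768; S(4,1) = 1.2785; S(4,2) = 0.9200; S(4,3) = 0.6620; S(4,4) = 0.4764
Terminal payoffs V(N, i) = max(S_T - K, 0):
  V(4,0) = 0.936771; V(4,1) = 0.438526; V(4,2) = 0.080000; V(4,3) = 0.000000; V(4,4) = 0.000000
Backward induction: V(k, i) = exp(-r*dt) * [p * V(k+1, i) + (1-p) * V(k+1, i+1)].
  V(3,0) = exp(-r*dt) * [p*0.936771 + (1-p)*0.438526] = 0.677219
  V(3,1) = exp(-r*dt) * [p*0.438526 + (1-p)*0.080000] = 0.254568
  V(3,2) = exp(-r*dt) * [p*0.080000 + (1-p)*0.000000] = 0.039165
  V(3,3) = exp(-r*dt) * [p*0.000000 + (1-p)*0.000000] = 0.000000
  V(2,0) = exp(-r*dt) * [p*0.677219 + (1-p)*0.254568] = 0.458446
  V(2,1) = exp(-r*dt) * [p*0.254568 + (1-p)*0.039165] = 0.144152
  V(2,2) = exp(-r*dt) * [p*0.039165 + (1-p)*0.000000] = 0.019174
  V(1,0) = exp(-r*dt) * [p*0.458446 + (1-p)*0.144152] = 0.296300
  V(1,1) = exp(-r*dt) * [p*0.144152 + (1-p)*0.019174] = 0.080130
  V(0,0) = exp(-r*dt) * [p*0.296300 + (1-p)*0.080130] = 0.185003


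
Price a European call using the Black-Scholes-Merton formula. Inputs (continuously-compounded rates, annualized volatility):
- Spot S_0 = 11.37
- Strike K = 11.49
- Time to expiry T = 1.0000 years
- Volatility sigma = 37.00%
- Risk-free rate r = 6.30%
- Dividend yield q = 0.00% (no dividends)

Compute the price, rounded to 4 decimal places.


Answer: Price = 1.9330

Derivation:
d1 = (ln(S/K) + (r - q + 0.5*sigma^2) * T) / (sigma * sqrt(T)) = 0.32689518
d2 = d1 - sigma * sqrt(T) = -0.04310482
exp(-rT) = 0.93894347; exp(-qT) = 1.00000000
C = S_0 * exp(-qT) * N(d1) - K * exp(-rT) * N(d2)
N(d1) = 0.62812642; N(d2) = 0.48280899
C = 11.3700 * 1.00000000 * 0.62812642 - 11.4900 * 0.93894347 * 0.48280899 = 1.9330


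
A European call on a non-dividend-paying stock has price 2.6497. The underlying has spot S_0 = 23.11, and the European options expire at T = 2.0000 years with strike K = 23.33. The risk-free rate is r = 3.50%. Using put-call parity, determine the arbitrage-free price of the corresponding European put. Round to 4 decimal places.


Answer: Put price = 1.2924

Derivation:
Put-call parity: C - P = S_0 * exp(-qT) - K * exp(-rT).
S_0 * exp(-qT) = 23.1100 * 1.00000000 = 23.11000000
K * exp(-rT) = 23.3300 * 0.93239382 = 21.75274782
P = C - S*exp(-qT) + K*exp(-rT)
P = 2.6497 - 23.11000000 + 21.75274782 = 1.2924


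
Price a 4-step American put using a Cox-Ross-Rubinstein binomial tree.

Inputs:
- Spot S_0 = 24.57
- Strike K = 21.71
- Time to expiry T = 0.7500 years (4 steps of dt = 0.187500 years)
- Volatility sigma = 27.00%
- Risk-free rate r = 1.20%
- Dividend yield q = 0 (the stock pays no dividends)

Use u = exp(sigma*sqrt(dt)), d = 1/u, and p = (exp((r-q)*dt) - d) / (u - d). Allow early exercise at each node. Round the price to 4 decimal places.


Answer: Price = V(0,0) = 1.0676

Derivation:
dt = T/N = 0.187500
u = exp(sigma*sqrt(dt)) = 1.124022; d = 1/u = 0.889662
p = (exp((r-q)*dt) - d) / (u - d) = 0.480416
Discount per step: exp(-r*dt) = 0.997753
Stock lattice S(k, i) with i counting down-moves:
  k=0: S(0,0) = 24.5700
  k=1: S(1,0) = 27.6172; S(1,1) = 21.8590
  k=2: S(2,0) = 31.0424; S(2,1) = 24.5700; S(2,2) = 19.4471
  k=3: S(3,0) = 34.8923; S(3,1) = 27.6172; S(3,2) = 21.8590; S(3,3) = 17.3014
  k=4: S(4,0) = 39.2197; S(4,1) = 31.0424; S(4,2) = 24.5700; S(4,3) = 19.4471; S(4,4) = 15.3924
Terminal payoffs V(N, i) = max(K - S_T, 0):
  V(4,0) = 0.000000; V(4,1) = 0.000000; V(4,2) = 0.000000; V(4,3) = 2.262873; V(4,4) = 6.317622
Backward induction: V(k, i) = exp(-r*dt) * [p * V(k+1, i) + (1-p) * V(k+1, i+1)]; then take max(V_cont, immediate exercise) for American.
  V(3,0) = exp(-r*dt) * [p*0.000000 + (1-p)*0.000000] = 0.000000; exercise = 0.000000; V(3,0) = max -> 0.000000
  V(3,1) = exp(-r*dt) * [p*0.000000 + (1-p)*0.000000] = 0.000000; exercise = 0.000000; V(3,1) = max -> 0.000000
  V(3,2) = exp(-r*dt) * [p*0.000000 + (1-p)*2.262873] = 1.173110; exercise = 0.000000; V(3,2) = max -> 1.173110
  V(3,3) = exp(-r*dt) * [p*2.262873 + (1-p)*6.317622] = 4.359834; exercise = 4.408626; V(3,3) = max -> 4.408626
  V(2,0) = exp(-r*dt) * [p*0.000000 + (1-p)*0.000000] = 0.000000; exercise = 0.000000; V(2,0) = max -> 0.000000
  V(2,1) = exp(-r*dt) * [p*0.000000 + (1-p)*1.173110] = 0.608159; exercise = 0.000000; V(2,1) = max -> 0.608159
  V(2,2) = exp(-r*dt) * [p*1.173110 + (1-p)*4.408626] = 2.847817; exercise = 2.262873; V(2,2) = max -> 2.847817
  V(1,0) = exp(-r*dt) * [p*0.000000 + (1-p)*0.608159] = 0.315279; exercise = 0.000000; V(1,0) = max -> 0.315279
  V(1,1) = exp(-r*dt) * [p*0.608159 + (1-p)*2.847817] = 1.767866; exercise = 0.000000; V(1,1) = max -> 1.767866
  V(0,0) = exp(-r*dt) * [p*0.315279 + (1-p)*1.767866] = 1.067615; exercise = 0.000000; V(0,0) = max -> 1.067615


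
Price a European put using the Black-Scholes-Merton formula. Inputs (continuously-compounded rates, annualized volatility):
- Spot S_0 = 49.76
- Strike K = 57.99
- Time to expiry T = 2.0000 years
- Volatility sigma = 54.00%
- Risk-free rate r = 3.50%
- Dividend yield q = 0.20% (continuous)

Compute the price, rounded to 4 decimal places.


Answer: Price = 17.7601

Derivation:
d1 = (ln(S/K) + (r - q + 0.5*sigma^2) * T) / (sigma * sqrt(T)) = 0.26783747
d2 = d1 - sigma * sqrt(T) = -0.49583785
exp(-rT) = 0.93239382; exp(-qT) = 0.99600799
P = K * exp(-rT) * N(-d2) - S_0 * exp(-qT) * N(-d1)
N(-d1) = 0.39441221; N(-d2) = 0.68999559
P = 57.9900 * 0.93239382 * 0.68999559 - 49.7600 * 0.99600799 * 0.39441221 = 17.7601


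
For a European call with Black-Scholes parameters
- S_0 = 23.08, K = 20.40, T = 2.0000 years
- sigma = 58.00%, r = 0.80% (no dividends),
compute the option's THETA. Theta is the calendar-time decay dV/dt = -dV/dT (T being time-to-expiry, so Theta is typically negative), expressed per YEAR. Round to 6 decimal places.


d1 = 0.5801098434; d2 = -0.2401340227
phi(d1) = 0.3371584610; exp(-qT) = 1.0000000000; exp(-rT) = 0.9841273201
Theta = -S*exp(-qT)*phi(d1)*sigma/(2*sqrt(T)) - r*K*exp(-rT)*N(d2) + q*S*exp(-qT)*N(d1)
N(d1) = 0.7190797269; N(d2) = 0.4051131797; sqrt(T) = 1.4142135624
Term 1 = -23.0800 * 1.0000000000 * 0.3371584610 * 0.5800 / (2 * 1.4142135624) = -1.5957059607
Term 2 = -0.0080 * 20.4000 * 0.9841273201 * 0.4051131797 = -0.0650650571
Term 3 = 0 (no dividend yield, q = 0)
Theta = -1.5957059607 + (-0.0650650571) + (0.0000000000) = -1.660771

Answer: Theta = -1.660771


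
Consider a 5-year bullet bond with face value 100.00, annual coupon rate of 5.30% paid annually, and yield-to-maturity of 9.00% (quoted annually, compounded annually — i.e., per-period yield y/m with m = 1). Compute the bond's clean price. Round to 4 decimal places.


Coupon per period c = face * coupon_rate / m = 5.300000
Periods per year m = 1; per-period yield y/m = 0.090000
Number of cashflows N = 5
Cashflows (t years, CF_t, discount factor 1/(1+y/m)^(m*t), PV):
  t = 1.0000: CF_t = 5.300000, DF = 0.917431, PV = 4.862385
  t = 2.0000: CF_t = 5.300000, DF = 0.841680, PV = 4.460904
  t = 3.0000: CF_t = 5.300000, DF = 0.772183, PV = 4.092572
  t = 4.0000: CF_t = 5.300000, DF = 0.708425, PV = 3.754654
  t = 5.0000: CF_t = 105.300000, DF = 0.649931, PV = 68.437775
Price P = sum_t PV_t = 85.608290

Answer: Price = 85.6083


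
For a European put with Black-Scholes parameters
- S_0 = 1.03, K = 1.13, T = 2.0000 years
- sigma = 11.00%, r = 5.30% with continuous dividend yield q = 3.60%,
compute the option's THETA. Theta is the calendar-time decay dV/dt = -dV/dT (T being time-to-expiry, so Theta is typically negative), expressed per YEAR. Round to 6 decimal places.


d1 = -0.2992914978; d2 = -0.4548549897
phi(d1) = 0.3814687926; exp(-qT) = 0.9305308958; exp(-rT) = 0.8994246481
Theta = -S*exp(-qT)*phi(d1)*sigma/(2*sqrt(T)) + r*K*exp(-rT)*N(-d2) - q*S*exp(-qT)*N(-d1)
N(-d1) = 0.6176411794; N(-d2) = 0.6753932169; sqrt(T) = 1.4142135624
Term 1 = -1.0300 * 0.9305308958 * 0.3814687926 * 0.1100 / (2 * 1.4142135624) = -0.0142191858
Term 2 = 0.0530 * 1.1300 * 0.8994246481 * 0.6753932169 = 0.0363810972
Term 3 = -0.0360 * 1.0300 * 0.9305308958 * 0.6176411794 = -0.0213111441
Theta = -0.0142191858 + (0.0363810972) + (-0.0213111441) = 0.000851

Answer: Theta = 0.000851


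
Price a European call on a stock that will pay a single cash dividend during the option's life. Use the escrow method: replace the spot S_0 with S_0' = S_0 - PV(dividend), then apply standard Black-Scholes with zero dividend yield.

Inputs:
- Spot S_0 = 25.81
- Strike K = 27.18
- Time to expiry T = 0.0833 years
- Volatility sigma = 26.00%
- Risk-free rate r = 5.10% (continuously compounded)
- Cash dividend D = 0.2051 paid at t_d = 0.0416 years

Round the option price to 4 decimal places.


Answer: Price = 0.2641

Derivation:
PV(D) = D * exp(-r * t_d) = 0.2051 * 0.99788065 = 0.20466532
S_0' = S_0 - PV(D) = 25.8100 - 0.20466532 = 25.60533468
d1 = (ln(S_0'/K) + (r + sigma^2/2)*T) / (sigma*sqrt(T)) = -0.70117919
d2 = d1 - sigma*sqrt(T) = -0.77621972
exp(-rT) = 0.99576071
N(d1) = 0.24159560; N(d2) = 0.21880963
C = S_0' * N(d1) - K * exp(-rT) * N(d2) = 25.60533468 * 0.24159560 - 27.1800 * 0.99576071 * 0.21880963 = 0.2641


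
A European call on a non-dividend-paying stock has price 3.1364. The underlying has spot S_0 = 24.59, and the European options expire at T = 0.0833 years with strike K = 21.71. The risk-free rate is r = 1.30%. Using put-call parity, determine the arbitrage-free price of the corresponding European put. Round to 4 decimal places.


Put-call parity: C - P = S_0 * exp(-qT) - K * exp(-rT).
S_0 * exp(-qT) = 24.5900 * 1.00000000 = 24.59000000
K * exp(-rT) = 21.7100 * 0.99891769 = 21.68650297
P = C - S*exp(-qT) + K*exp(-rT)
P = 3.1364 - 24.59000000 + 21.68650297 = 0.2329

Answer: Put price = 0.2329


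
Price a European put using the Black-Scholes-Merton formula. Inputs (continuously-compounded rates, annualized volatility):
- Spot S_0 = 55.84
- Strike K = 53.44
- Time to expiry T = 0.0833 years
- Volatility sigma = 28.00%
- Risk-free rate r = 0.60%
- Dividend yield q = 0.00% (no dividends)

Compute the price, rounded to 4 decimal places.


Answer: Price = 0.8067

Derivation:
d1 = (ln(S/K) + (r - q + 0.5*sigma^2) * T) / (sigma * sqrt(T)) = 0.59020412
d2 = d1 - sigma * sqrt(T) = 0.50939125
exp(-rT) = 0.99950032; exp(-qT) = 1.00000000
P = K * exp(-rT) * N(-d2) - S_0 * exp(-qT) * N(-d1)
N(-d1) = 0.27752690; N(-d2) = 0.30523900
P = 53.4400 * 0.99950032 * 0.30523900 - 55.8400 * 1.00000000 * 0.27752690 = 0.8067


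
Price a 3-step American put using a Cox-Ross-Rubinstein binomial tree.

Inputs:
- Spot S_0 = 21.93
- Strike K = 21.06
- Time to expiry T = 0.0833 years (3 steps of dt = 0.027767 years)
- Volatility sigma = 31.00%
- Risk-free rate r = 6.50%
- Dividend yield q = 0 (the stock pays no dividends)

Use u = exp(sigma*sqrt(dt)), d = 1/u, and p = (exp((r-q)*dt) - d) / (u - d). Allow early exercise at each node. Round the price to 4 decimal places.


dt = T/N = 0.027767
u = exp(sigma*sqrt(dt)) = 1.053014; d = 1/u = 0.949655
p = (exp((r-q)*dt) - d) / (u - d) = 0.504566
Discount per step: exp(-r*dt) = 0.998197
Stock lattice S(k, i) with i counting down-moves:
  k=0: S(0,0) = 21.9300
  k=1: S(1,0) = 23.0926; S(1,1) = 20.8259
  k=2: S(2,0) = 24.3168; S(2,1) = 21.9300; S(2,2) = 19.7775
  k=3: S(3,0) = 25.6059; S(3,1) = 23.0926; S(3,2) = 20.8259; S(3,3) = 18.7818
Terminal payoffs V(N, i) = max(K - S_T, 0):
  V(3,0) = 0.000000; V(3,1) = 0.000000; V(3,2) = 0.234062; V(3,3) = 2.278233
Backward induction: V(k, i) = exp(-r*dt) * [p * V(k+1, i) + (1-p) * V(k+1, i+1)]; then take max(V_cont, immediate exercise) for American.
  V(2,0) = exp(-r*dt) * [p*0.000000 + (1-p)*0.000000] = 0.000000; exercise = 0.000000; V(2,0) = max -> 0.000000
  V(2,1) = exp(-r*dt) * [p*0.000000 + (1-p)*0.234062] = 0.115753; exercise = 0.000000; V(2,1) = max -> 0.115753
  V(2,2) = exp(-r*dt) * [p*0.234062 + (1-p)*2.278233] = 1.244565; exercise = 1.282540; V(2,2) = max -> 1.282540
  V(1,0) = exp(-r*dt) * [p*0.000000 + (1-p)*0.115753] = 0.057245; exercise = 0.000000; V(1,0) = max -> 0.057245
  V(1,1) = exp(-r*dt) * [p*0.115753 + (1-p)*1.282540] = 0.692567; exercise = 0.234062; V(1,1) = max -> 0.692567
  V(0,0) = exp(-r*dt) * [p*0.057245 + (1-p)*0.692567] = 0.371334; exercise = 0.000000; V(0,0) = max -> 0.371334

Answer: Price = V(0,0) = 0.3713


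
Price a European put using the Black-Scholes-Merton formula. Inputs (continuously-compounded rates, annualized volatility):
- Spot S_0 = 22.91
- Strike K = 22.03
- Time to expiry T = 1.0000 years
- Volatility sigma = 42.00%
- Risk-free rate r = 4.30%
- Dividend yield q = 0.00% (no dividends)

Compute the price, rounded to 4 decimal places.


Answer: Price = 2.8255

Derivation:
d1 = (ln(S/K) + (r - q + 0.5*sigma^2) * T) / (sigma * sqrt(T)) = 0.40563889
d2 = d1 - sigma * sqrt(T) = -0.01436111
exp(-rT) = 0.95791139; exp(-qT) = 1.00000000
P = K * exp(-rT) * N(-d2) - S_0 * exp(-qT) * N(-d1)
N(-d1) = 0.34250397; N(-d2) = 0.50572906
P = 22.0300 * 0.95791139 * 0.50572906 - 22.9100 * 1.00000000 * 0.34250397 = 2.8255


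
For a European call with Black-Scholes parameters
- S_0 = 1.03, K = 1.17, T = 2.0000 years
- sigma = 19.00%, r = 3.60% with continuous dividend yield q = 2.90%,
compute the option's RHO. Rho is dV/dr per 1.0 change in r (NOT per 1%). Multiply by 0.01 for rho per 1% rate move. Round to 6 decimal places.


Answer: Rho = 0.629102

Derivation:
d1 = -0.2878480853; d2 = -0.5565486622
phi(d1) = 0.3827524692; exp(-qT) = 0.9436499474; exp(-rT) = 0.9305308958
N(d2) = 0.2889179190
Rho = K*T*exp(-rT)*N(d2) = 1.1700 * 2.0000 * 0.9305308958 * 0.2889179190 = 0.629102


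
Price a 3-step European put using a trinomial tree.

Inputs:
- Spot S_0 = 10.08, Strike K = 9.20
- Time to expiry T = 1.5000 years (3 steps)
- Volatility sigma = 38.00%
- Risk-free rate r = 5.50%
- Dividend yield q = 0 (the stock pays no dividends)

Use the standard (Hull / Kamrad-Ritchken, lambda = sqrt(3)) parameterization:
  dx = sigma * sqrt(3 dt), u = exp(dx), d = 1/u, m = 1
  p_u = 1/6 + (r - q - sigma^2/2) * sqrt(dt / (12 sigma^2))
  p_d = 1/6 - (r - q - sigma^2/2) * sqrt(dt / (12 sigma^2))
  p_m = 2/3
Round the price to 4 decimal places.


Answer: Price = V(0,0) = 0.9901

Derivation:
dt = T/N = 0.500000; dx = sigma*sqrt(3*dt) = 0.465403
u = exp(dx) = 1.592656; d = 1/u = 0.627882
p_u = 0.157427, p_m = 0.666667, p_d = 0.175906
Discount per step: exp(-r*dt) = 0.972875
Stock lattice S(k, j) with j the centered position index:
  k=0: S(0,+0) = 10.0800
  k=1: S(1,-1) = 6.3291; S(1,+0) = 10.0800; S(1,+1) = 16.0540
  k=2: S(2,-2) = 3.9739; S(2,-1) = 6.3291; S(2,+0) = 10.0800; S(2,+1) = 16.0540; S(2,+2) = 25.5685
  k=3: S(3,-3) = 2.4951; S(3,-2) = 3.9739; S(3,-1) = 6.3291; S(3,+0) = 10.0800; S(3,+1) = 16.0540; S(3,+2) = 25.5685; S(3,+3) = 40.7218
Terminal payoffs V(N, j) = max(K - S_T, 0):
  V(3,-3) = 6.704862; V(3,-2) = 5.226103; V(3,-1) = 2.870950; V(3,+0) = 0.000000; V(3,+1) = 0.000000; V(3,+2) = 0.000000; V(3,+3) = 0.000000
Backward induction: V(k, j) = exp(-r*dt) * [p_u * V(k+1, j+1) + p_m * V(k+1, j) + p_d * V(k+1, j-1)]
  V(2,-2) = exp(-r*dt) * [p_u*2.870950 + p_m*5.226103 + p_d*6.704862] = 4.976702
  V(2,-1) = exp(-r*dt) * [p_u*0.000000 + p_m*2.870950 + p_d*5.226103] = 2.756416
  V(2,+0) = exp(-r*dt) * [p_u*0.000000 + p_m*0.000000 + p_d*2.870950] = 0.491318
  V(2,+1) = exp(-r*dt) * [p_u*0.000000 + p_m*0.000000 + p_d*0.000000] = 0.000000
  V(2,+2) = exp(-r*dt) * [p_u*0.000000 + p_m*0.000000 + p_d*0.000000] = 0.000000
  V(1,-1) = exp(-r*dt) * [p_u*0.491318 + p_m*2.756416 + p_d*4.976702] = 2.714699
  V(1,+0) = exp(-r*dt) * [p_u*0.000000 + p_m*0.491318 + p_d*2.756416] = 0.790379
  V(1,+1) = exp(-r*dt) * [p_u*0.000000 + p_m*0.000000 + p_d*0.491318] = 0.084082
  V(0,+0) = exp(-r*dt) * [p_u*0.084082 + p_m*0.790379 + p_d*2.714699] = 0.990082


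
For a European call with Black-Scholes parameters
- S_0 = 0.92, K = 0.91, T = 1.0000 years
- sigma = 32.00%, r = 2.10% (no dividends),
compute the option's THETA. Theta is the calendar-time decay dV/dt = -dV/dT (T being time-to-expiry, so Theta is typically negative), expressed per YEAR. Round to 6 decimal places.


Answer: Theta = -0.065683

Derivation:
d1 = 0.2597783454; d2 = -0.0602216546
phi(d1) = 0.3857055874; exp(-qT) = 1.0000000000; exp(-rT) = 0.9792189646
Theta = -S*exp(-qT)*phi(d1)*sigma/(2*sqrt(T)) - r*K*exp(-rT)*N(d2) + q*S*exp(-qT)*N(d1)
N(d1) = 0.6024826223; N(d2) = 0.4759895496; sqrt(T) = 1.0000000000
Term 1 = -0.9200 * 1.0000000000 * 0.3857055874 * 0.3200 / (2 * 1.0000000000) = -0.0567758625
Term 2 = -0.0210 * 0.9100 * 0.9792189646 * 0.4759895496 = -0.0089071327
Term 3 = 0 (no dividend yield, q = 0)
Theta = -0.0567758625 + (-0.0089071327) + (0.0000000000) = -0.065683


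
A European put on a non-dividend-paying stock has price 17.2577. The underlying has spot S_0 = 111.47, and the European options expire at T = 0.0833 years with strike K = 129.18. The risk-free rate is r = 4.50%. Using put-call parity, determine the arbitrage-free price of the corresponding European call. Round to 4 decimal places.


Answer: Call price = 0.0310

Derivation:
Put-call parity: C - P = S_0 * exp(-qT) - K * exp(-rT).
S_0 * exp(-qT) = 111.4700 * 1.00000000 = 111.47000000
K * exp(-rT) = 129.1800 * 0.99625852 = 128.69667521
C = P + S*exp(-qT) - K*exp(-rT)
C = 17.2577 + 111.47000000 - 128.69667521 = 0.0310


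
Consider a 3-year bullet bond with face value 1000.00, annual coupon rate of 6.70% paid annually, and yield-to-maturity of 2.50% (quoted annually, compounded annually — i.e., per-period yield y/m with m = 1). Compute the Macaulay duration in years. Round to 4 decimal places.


Answer: Macaulay duration = 2.8263 years

Derivation:
Coupon per period c = face * coupon_rate / m = 67.000000
Periods per year m = 1; per-period yield y/m = 0.025000
Number of cashflows N = 3
Cashflows (t years, CF_t, discount factor 1/(1+y/m)^(m*t), PV):
  t = 1.0000: CF_t = 67.000000, DF = 0.975610, PV = 65.365854
  t = 2.0000: CF_t = 67.000000, DF = 0.951814, PV = 63.771565
  t = 3.0000: CF_t = 1067.000000, DF = 0.928599, PV = 990.815571
Price P = sum_t PV_t = 1119.952990
Macaulay numerator sum_t t * PV_t:
  t * PV_t at t = 1.0000: 65.365854
  t * PV_t at t = 2.0000: 127.543129
  t * PV_t at t = 3.0000: 2972.446714
Macaulay duration D = (sum_t t * PV_t) / P = 3165.355697 / 1119.952990 = 2.826329


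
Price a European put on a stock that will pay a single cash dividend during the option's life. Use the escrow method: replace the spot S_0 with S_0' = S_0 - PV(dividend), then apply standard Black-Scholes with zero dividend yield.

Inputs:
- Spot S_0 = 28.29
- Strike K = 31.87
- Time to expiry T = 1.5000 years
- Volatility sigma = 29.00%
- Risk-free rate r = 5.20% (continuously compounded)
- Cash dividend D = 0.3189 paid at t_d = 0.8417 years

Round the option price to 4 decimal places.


PV(D) = D * exp(-r * t_d) = 0.3189 * 0.95717561 = 0.30524330
S_0' = S_0 - PV(D) = 28.2900 - 0.30524330 = 27.98475670
d1 = (ln(S_0'/K) + (r + sigma^2/2)*T) / (sigma*sqrt(T)) = 0.03116717
d2 = d1 - sigma*sqrt(T) = -0.32400885
exp(-rT) = 0.92496443
N(-d1) = 0.48756811; N(-d2) = 0.62703433
P = K * exp(-rT) * N(-d2) - S_0' * N(-d1) = 31.8700 * 0.92496443 * 0.62703433 - 27.98475670 * 0.48756811 = 4.8396

Answer: Price = 4.8396


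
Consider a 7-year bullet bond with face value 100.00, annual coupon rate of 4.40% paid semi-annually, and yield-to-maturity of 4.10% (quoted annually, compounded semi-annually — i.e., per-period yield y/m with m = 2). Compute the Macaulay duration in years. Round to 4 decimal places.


Coupon per period c = face * coupon_rate / m = 2.200000
Periods per year m = 2; per-period yield y/m = 0.020500
Number of cashflows N = 14
Cashflows (t years, CF_t, discount factor 1/(1+y/m)^(m*t), PV):
  t = 0.5000: CF_t = 2.200000, DF = 0.979912, PV = 2.155806
  t = 1.0000: CF_t = 2.200000, DF = 0.960227, PV = 2.112500
  t = 1.5000: CF_t = 2.200000, DF = 0.940938, PV = 2.070063
  t = 2.0000: CF_t = 2.200000, DF = 0.922036, PV = 2.028480
  t = 2.5000: CF_t = 2.200000, DF = 0.903514, PV = 1.987731
  t = 3.0000: CF_t = 2.200000, DF = 0.885364, PV = 1.947801
  t = 3.5000: CF_t = 2.200000, DF = 0.867579, PV = 1.908673
  t = 4.0000: CF_t = 2.200000, DF = 0.850151, PV = 1.870332
  t = 4.5000: CF_t = 2.200000, DF = 0.833073, PV = 1.832760
  t = 5.0000: CF_t = 2.200000, DF = 0.816338, PV = 1.795943
  t = 5.5000: CF_t = 2.200000, DF = 0.799939, PV = 1.759866
  t = 6.0000: CF_t = 2.200000, DF = 0.783870, PV = 1.724513
  t = 6.5000: CF_t = 2.200000, DF = 0.768123, PV = 1.689871
  t = 7.0000: CF_t = 102.200000, DF = 0.752693, PV = 76.925224
Price P = sum_t PV_t = 101.809563
Macaulay numerator sum_t t * PV_t:
  t * PV_t at t = 0.5000: 1.077903
  t * PV_t at t = 1.0000: 2.112500
  t * PV_t at t = 1.5000: 3.105095
  t * PV_t at t = 2.0000: 4.056959
  t * PV_t at t = 2.5000: 4.969328
  t * PV_t at t = 3.0000: 5.843404
  t * PV_t at t = 3.5000: 6.680357
  t * PV_t at t = 4.0000: 7.481326
  t * PV_t at t = 4.5000: 8.247420
  t * PV_t at t = 5.0000: 8.979716
  t * PV_t at t = 5.5000: 9.679263
  t * PV_t at t = 6.0000: 10.347080
  t * PV_t at t = 6.5000: 10.984162
  t * PV_t at t = 7.0000: 538.476567
Macaulay duration D = (sum_t t * PV_t) / P = 622.041080 / 101.809563 = 6.109849

Answer: Macaulay duration = 6.1098 years


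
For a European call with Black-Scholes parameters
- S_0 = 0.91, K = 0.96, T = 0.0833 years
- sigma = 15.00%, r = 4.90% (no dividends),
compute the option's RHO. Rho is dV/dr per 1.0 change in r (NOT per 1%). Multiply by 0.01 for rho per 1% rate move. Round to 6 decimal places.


Answer: Rho = 0.009751

Derivation:
d1 = -1.1195874075; d2 = -1.1628800166
phi(d1) = 0.2131676114; exp(-qT) = 1.0000000000; exp(-rT) = 0.9959266188
N(d2) = 0.1224390931
Rho = K*T*exp(-rT)*N(d2) = 0.9600 * 0.0833 * 0.9959266188 * 0.1224390931 = 0.009751


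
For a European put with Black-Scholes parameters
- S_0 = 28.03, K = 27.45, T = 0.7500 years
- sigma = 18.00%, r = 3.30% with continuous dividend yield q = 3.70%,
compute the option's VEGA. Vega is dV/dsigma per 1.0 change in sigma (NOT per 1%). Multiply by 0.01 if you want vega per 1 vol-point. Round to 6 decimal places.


d1 = 0.1928298401; d2 = 0.0369452674
phi(d1) = 0.3915937977; exp(-qT) = 0.9726314943; exp(-rT) = 0.9755537700
Vega = S * exp(-qT) * phi(d1) * sqrt(T) = 28.0300 * 0.9726314943 * 0.3915937977 * 0.8660254038 = 9.245659

Answer: Vega = 9.245659


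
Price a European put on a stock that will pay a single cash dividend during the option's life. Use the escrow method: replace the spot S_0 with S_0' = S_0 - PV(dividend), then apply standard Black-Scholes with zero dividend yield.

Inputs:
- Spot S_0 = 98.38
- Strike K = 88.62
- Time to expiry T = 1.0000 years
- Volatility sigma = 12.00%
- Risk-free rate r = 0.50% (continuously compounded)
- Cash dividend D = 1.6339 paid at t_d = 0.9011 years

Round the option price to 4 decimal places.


Answer: Price = 1.3945

Derivation:
PV(D) = D * exp(-r * t_d) = 1.6339 * 0.99550463 = 1.62655502
S_0' = S_0 - PV(D) = 98.3800 - 1.62655502 = 96.75344498
d1 = (ln(S_0'/K) + (r + sigma^2/2)*T) / (sigma*sqrt(T)) = 0.83340310
d2 = d1 - sigma*sqrt(T) = 0.71340310
exp(-rT) = 0.99501248
N(-d1) = 0.20230871; N(-d2) = 0.23779818
P = K * exp(-rT) * N(-d2) - S_0' * N(-d1) = 88.6200 * 0.99501248 * 0.23779818 - 96.75344498 * 0.20230871 = 1.3945


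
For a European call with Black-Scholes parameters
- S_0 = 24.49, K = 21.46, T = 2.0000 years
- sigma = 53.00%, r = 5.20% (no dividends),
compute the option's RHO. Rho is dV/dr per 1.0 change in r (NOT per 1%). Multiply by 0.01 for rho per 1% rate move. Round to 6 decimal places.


d1 = 0.6897281428; d2 = -0.0598050453
phi(d1) = 0.3144906325; exp(-qT) = 1.0000000000; exp(-rT) = 0.9012252974
N(d2) = 0.4761554536
Rho = K*T*exp(-rT)*N(d2) = 21.4600 * 2.0000 * 0.9012252974 * 0.4761554536 = 18.417974

Answer: Rho = 18.417974


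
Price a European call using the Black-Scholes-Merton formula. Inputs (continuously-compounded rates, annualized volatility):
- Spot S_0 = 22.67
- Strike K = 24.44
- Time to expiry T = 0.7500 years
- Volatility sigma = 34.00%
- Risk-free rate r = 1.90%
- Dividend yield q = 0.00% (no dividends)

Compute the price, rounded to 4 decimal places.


d1 = (ln(S/K) + (r - q + 0.5*sigma^2) * T) / (sigma * sqrt(T)) = -0.05970029
d2 = d1 - sigma * sqrt(T) = -0.35414893
exp(-rT) = 0.98585105; exp(-qT) = 1.00000000
C = S_0 * exp(-qT) * N(d1) - K * exp(-rT) * N(d2)
N(d1) = 0.47619717; N(d2) = 0.36161364
C = 22.6700 * 1.00000000 * 0.47619717 - 24.4400 * 0.98585105 * 0.36161364 = 2.0826

Answer: Price = 2.0826


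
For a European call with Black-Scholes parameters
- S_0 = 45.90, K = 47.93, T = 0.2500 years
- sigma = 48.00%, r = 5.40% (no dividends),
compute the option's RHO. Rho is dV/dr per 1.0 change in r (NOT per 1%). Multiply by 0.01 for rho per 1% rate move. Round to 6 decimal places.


d1 = -0.0040687338; d2 = -0.2440687338
phi(d1) = 0.3989389783; exp(-qT) = 1.0000000000; exp(-rT) = 0.9865907163
N(d2) = 0.4035887936
Rho = K*T*exp(-rT)*N(d2) = 47.9300 * 0.2500 * 0.9865907163 * 0.4035887936 = 4.771155

Answer: Rho = 4.771155


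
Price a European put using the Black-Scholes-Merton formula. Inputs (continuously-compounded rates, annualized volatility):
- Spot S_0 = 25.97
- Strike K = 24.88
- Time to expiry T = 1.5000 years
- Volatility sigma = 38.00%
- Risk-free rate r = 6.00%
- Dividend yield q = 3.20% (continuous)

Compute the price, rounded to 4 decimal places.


Answer: Price = 3.4334

Derivation:
d1 = (ln(S/K) + (r - q + 0.5*sigma^2) * T) / (sigma * sqrt(T)) = 0.41507626
d2 = d1 - sigma * sqrt(T) = -0.05032679
exp(-rT) = 0.91393119; exp(-qT) = 0.95313379
P = K * exp(-rT) * N(-d2) - S_0 * exp(-qT) * N(-d1)
N(-d1) = 0.33904304; N(-d2) = 0.52006901
P = 24.8800 * 0.91393119 * 0.52006901 - 25.9700 * 0.95313379 * 0.33904304 = 3.4334


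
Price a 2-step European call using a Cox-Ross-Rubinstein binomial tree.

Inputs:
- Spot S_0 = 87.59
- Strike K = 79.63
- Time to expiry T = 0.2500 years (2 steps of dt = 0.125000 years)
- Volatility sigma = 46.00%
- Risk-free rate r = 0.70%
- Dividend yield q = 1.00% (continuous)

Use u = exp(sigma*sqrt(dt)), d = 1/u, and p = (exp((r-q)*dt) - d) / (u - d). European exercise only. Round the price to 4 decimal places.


Answer: Price = V(0,0) = 12.6733

Derivation:
dt = T/N = 0.125000
u = exp(sigma*sqrt(dt)) = 1.176607; d = 1/u = 0.849902
p = (exp((r-q)*dt) - d) / (u - d) = 0.458283
Discount per step: exp(-r*dt) = 0.999125
Stock lattice S(k, i) with i counting down-moves:
  k=0: S(0,0) = 87.5900
  k=1: S(1,0) = 103.0590; S(1,1) = 74.4429
  k=2: S(2,0) = 121.2599; S(2,1) = 87.5900; S(2,2) = 63.2691
Terminal payoffs V(N, i) = max(S_T - K, 0):
  V(2,0) = 41.629873; V(2,1) = 7.960000; V(2,2) = 0.000000
Backward induction: V(k, i) = exp(-r*dt) * [p * V(k+1, i) + (1-p) * V(k+1, i+1)].
  V(1,0) = exp(-r*dt) * [p*41.629873 + (1-p)*7.960000] = 23.369877
  V(1,1) = exp(-r*dt) * [p*7.960000 + (1-p)*0.000000] = 3.644743
  V(0,0) = exp(-r*dt) * [p*23.369877 + (1-p)*3.644743] = 12.673345


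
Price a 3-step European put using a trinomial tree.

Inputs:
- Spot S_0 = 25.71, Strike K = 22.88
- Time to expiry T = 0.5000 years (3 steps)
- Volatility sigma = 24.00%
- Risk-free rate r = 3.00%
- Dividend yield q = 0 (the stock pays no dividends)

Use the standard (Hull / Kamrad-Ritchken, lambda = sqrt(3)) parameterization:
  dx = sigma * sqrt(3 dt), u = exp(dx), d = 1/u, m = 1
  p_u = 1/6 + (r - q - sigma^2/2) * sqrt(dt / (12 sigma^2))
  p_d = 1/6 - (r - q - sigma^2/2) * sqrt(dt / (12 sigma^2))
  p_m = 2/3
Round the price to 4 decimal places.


Answer: Price = V(0,0) = 0.5560

Derivation:
dt = T/N = 0.166667; dx = sigma*sqrt(3*dt) = 0.169706
u = exp(dx) = 1.184956; d = 1/u = 0.843913
p_u = 0.167256, p_m = 0.666667, p_d = 0.166077
Discount per step: exp(-r*dt) = 0.995012
Stock lattice S(k, j) with j the centered position index:
  k=0: S(0,+0) = 25.7100
  k=1: S(1,-1) = 21.6970; S(1,+0) = 25.7100; S(1,+1) = 30.4652
  k=2: S(2,-2) = 18.3104; S(2,-1) = 21.6970; S(2,+0) = 25.7100; S(2,+1) = 30.4652; S(2,+2) = 36.0999
  k=3: S(3,-3) = 15.4524; S(3,-2) = 18.3104; S(3,-1) = 21.6970; S(3,+0) = 25.7100; S(3,+1) = 30.4652; S(3,+2) = 36.0999; S(3,+3) = 42.7768
Terminal payoffs V(N, j) = max(K - S_T, 0):
  V(3,-3) = 7.427618; V(3,-2) = 4.569608; V(3,-1) = 1.182992; V(3,+0) = 0.000000; V(3,+1) = 0.000000; V(3,+2) = 0.000000; V(3,+3) = 0.000000
Backward induction: V(k, j) = exp(-r*dt) * [p_u * V(k+1, j+1) + p_m * V(k+1, j) + p_d * V(k+1, j-1)]
  V(2,-2) = exp(-r*dt) * [p_u*1.182992 + p_m*4.569608 + p_d*7.427618] = 4.455494
  V(2,-1) = exp(-r*dt) * [p_u*0.000000 + p_m*1.182992 + p_d*4.569608] = 1.539851
  V(2,+0) = exp(-r*dt) * [p_u*0.000000 + p_m*0.000000 + p_d*1.182992] = 0.195488
  V(2,+1) = exp(-r*dt) * [p_u*0.000000 + p_m*0.000000 + p_d*0.000000] = 0.000000
  V(2,+2) = exp(-r*dt) * [p_u*0.000000 + p_m*0.000000 + p_d*0.000000] = 0.000000
  V(1,-1) = exp(-r*dt) * [p_u*0.195488 + p_m*1.539851 + p_d*4.455494] = 1.790247
  V(1,+0) = exp(-r*dt) * [p_u*0.000000 + p_m*0.195488 + p_d*1.539851] = 0.384135
  V(1,+1) = exp(-r*dt) * [p_u*0.000000 + p_m*0.000000 + p_d*0.195488] = 0.032304
  V(0,+0) = exp(-r*dt) * [p_u*0.032304 + p_m*0.384135 + p_d*1.790247] = 0.556025


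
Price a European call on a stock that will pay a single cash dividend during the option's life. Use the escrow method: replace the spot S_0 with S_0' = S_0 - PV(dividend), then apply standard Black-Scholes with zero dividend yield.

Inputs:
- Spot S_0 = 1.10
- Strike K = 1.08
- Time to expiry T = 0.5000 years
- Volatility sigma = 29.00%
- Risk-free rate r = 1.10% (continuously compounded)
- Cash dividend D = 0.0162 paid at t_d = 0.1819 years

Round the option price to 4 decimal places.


PV(D) = D * exp(-r * t_d) = 0.0162 * 0.99800110 = 0.01616762
S_0' = S_0 - PV(D) = 1.1000 - 0.01616762 = 1.08383238
d1 = (ln(S_0'/K) + (r + sigma^2/2)*T) / (sigma*sqrt(T)) = 0.14662576
d2 = d1 - sigma*sqrt(T) = -0.05843520
exp(-rT) = 0.99451510
N(d1) = 0.55828629; N(d2) = 0.47670099
C = S_0' * N(d1) - K * exp(-rT) * N(d2) = 1.08383238 * 0.55828629 - 1.0800 * 0.99451510 * 0.47670099 = 0.0931

Answer: Price = 0.0931


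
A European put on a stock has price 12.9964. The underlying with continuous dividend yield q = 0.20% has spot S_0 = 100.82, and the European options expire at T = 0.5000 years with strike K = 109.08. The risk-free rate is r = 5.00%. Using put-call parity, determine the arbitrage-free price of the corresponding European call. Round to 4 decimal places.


Answer: Call price = 7.3288

Derivation:
Put-call parity: C - P = S_0 * exp(-qT) - K * exp(-rT).
S_0 * exp(-qT) = 100.8200 * 0.99900050 = 100.71923039
K * exp(-rT) = 109.0800 * 0.97530991 = 106.38680520
C = P + S*exp(-qT) - K*exp(-rT)
C = 12.9964 + 100.71923039 - 106.38680520 = 7.3288


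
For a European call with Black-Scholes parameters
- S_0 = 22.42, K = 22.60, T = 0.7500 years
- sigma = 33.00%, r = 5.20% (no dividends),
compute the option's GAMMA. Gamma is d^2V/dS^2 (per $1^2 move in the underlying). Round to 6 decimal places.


d1 = 0.2513783470; d2 = -0.0344100363
phi(d1) = 0.3865345319; exp(-qT) = 1.0000000000; exp(-rT) = 0.9617507091
Gamma = exp(-qT) * phi(d1) / (S * sigma * sqrt(T)) = 1.0000000000 * 0.3865345319 / (22.4200 * 0.3300 * 0.8660254038) = 0.060326

Answer: Gamma = 0.060326


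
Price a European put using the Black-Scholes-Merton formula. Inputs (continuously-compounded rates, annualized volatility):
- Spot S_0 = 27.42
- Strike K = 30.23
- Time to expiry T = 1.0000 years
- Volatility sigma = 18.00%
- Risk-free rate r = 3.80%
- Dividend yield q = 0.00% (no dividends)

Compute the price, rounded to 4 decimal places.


Answer: Price = 2.9777

Derivation:
d1 = (ln(S/K) + (r - q + 0.5*sigma^2) * T) / (sigma * sqrt(T)) = -0.24090075
d2 = d1 - sigma * sqrt(T) = -0.42090075
exp(-rT) = 0.96271294; exp(-qT) = 1.00000000
P = K * exp(-rT) * N(-d2) - S_0 * exp(-qT) * N(-d1)
N(-d1) = 0.59518398; N(-d2) = 0.66308622
P = 30.2300 * 0.96271294 * 0.66308622 - 27.4200 * 1.00000000 * 0.59518398 = 2.9777


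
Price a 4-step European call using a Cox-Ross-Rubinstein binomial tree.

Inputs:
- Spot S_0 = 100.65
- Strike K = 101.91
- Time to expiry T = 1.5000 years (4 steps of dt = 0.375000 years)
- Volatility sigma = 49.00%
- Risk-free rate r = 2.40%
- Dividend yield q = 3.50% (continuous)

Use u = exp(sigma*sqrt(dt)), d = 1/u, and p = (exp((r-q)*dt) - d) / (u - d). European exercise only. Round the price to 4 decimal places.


dt = T/N = 0.375000
u = exp(sigma*sqrt(dt)) = 1.349943; d = 1/u = 0.740772
p = (exp((r-q)*dt) - d) / (u - d) = 0.418785
Discount per step: exp(-r*dt) = 0.991040
Stock lattice S(k, i) with i counting down-moves:
  k=0: S(0,0) = 100.6500
  k=1: S(1,0) = 135.8718; S(1,1) = 74.5587
  k=2: S(2,0) = 183.4192; S(2,1) = 100.6500; S(2,2) = 55.2310
  k=3: S(3,0) = 247.6055; S(3,1) = 135.8718; S(3,2) = 74.5587; S(3,3) = 40.9136
  k=4: S(4,0) = 334.2533; S(4,1) = 183.4192; S(4,2) = 100.6500; S(4,3) = 55.2310; S(4,4) = 30.3076
Terminal payoffs V(N, i) = max(S_T - K, 0):
  V(4,0) = 232.343312; V(4,1) = 81.509181; V(4,2) = 0.000000; V(4,3) = 0.000000; V(4,4) = 0.000000
Backward induction: V(k, i) = exp(-r*dt) * [p * V(k+1, i) + (1-p) * V(k+1, i+1)].
  V(3,0) = exp(-r*dt) * [p*232.343312 + (1-p)*81.509181] = 143.379957
  V(3,1) = exp(-r*dt) * [p*81.509181 + (1-p)*0.000000] = 33.828960
  V(3,2) = exp(-r*dt) * [p*0.000000 + (1-p)*0.000000] = 0.000000
  V(3,3) = exp(-r*dt) * [p*0.000000 + (1-p)*0.000000] = 0.000000
  V(2,0) = exp(-r*dt) * [p*143.379957 + (1-p)*33.828960] = 78.993090
  V(2,1) = exp(-r*dt) * [p*33.828960 + (1-p)*0.000000] = 14.040118
  V(2,2) = exp(-r*dt) * [p*0.000000 + (1-p)*0.000000] = 0.000000
  V(1,0) = exp(-r*dt) * [p*78.993090 + (1-p)*14.040118] = 40.871919
  V(1,1) = exp(-r*dt) * [p*14.040118 + (1-p)*0.000000] = 5.827105
  V(0,0) = exp(-r*dt) * [p*40.871919 + (1-p)*5.827105] = 20.319633

Answer: Price = V(0,0) = 20.3196


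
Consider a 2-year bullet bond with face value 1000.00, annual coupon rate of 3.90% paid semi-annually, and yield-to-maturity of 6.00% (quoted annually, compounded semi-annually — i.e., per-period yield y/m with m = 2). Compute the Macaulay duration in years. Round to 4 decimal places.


Answer: Macaulay duration = 1.9420 years

Derivation:
Coupon per period c = face * coupon_rate / m = 19.500000
Periods per year m = 2; per-period yield y/m = 0.030000
Number of cashflows N = 4
Cashflows (t years, CF_t, discount factor 1/(1+y/m)^(m*t), PV):
  t = 0.5000: CF_t = 19.500000, DF = 0.970874, PV = 18.932039
  t = 1.0000: CF_t = 19.500000, DF = 0.942596, PV = 18.380620
  t = 1.5000: CF_t = 19.500000, DF = 0.915142, PV = 17.845262
  t = 2.0000: CF_t = 1019.500000, DF = 0.888487, PV = 905.812545
Price P = sum_t PV_t = 960.970467
Macaulay numerator sum_t t * PV_t:
  t * PV_t at t = 0.5000: 9.466019
  t * PV_t at t = 1.0000: 18.380620
  t * PV_t at t = 1.5000: 26.767894
  t * PV_t at t = 2.0000: 1811.625091
Macaulay duration D = (sum_t t * PV_t) / P = 1866.239624 / 960.970467 = 1.942036


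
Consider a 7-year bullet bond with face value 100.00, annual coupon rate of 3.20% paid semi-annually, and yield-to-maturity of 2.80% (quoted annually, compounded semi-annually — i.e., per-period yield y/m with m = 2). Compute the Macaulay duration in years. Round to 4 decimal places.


Answer: Macaulay duration = 6.3370 years

Derivation:
Coupon per period c = face * coupon_rate / m = 1.600000
Periods per year m = 2; per-period yield y/m = 0.014000
Number of cashflows N = 14
Cashflows (t years, CF_t, discount factor 1/(1+y/m)^(m*t), PV):
  t = 0.5000: CF_t = 1.600000, DF = 0.986193, PV = 1.577909
  t = 1.0000: CF_t = 1.600000, DF = 0.972577, PV = 1.556124
  t = 1.5000: CF_t = 1.600000, DF = 0.959149, PV = 1.534639
  t = 2.0000: CF_t = 1.600000, DF = 0.945906, PV = 1.513450
  t = 2.5000: CF_t = 1.600000, DF = 0.932847, PV = 1.492555
  t = 3.0000: CF_t = 1.600000, DF = 0.919967, PV = 1.471947
  t = 3.5000: CF_t = 1.600000, DF = 0.907265, PV = 1.451625
  t = 4.0000: CF_t = 1.600000, DF = 0.894739, PV = 1.431582
  t = 4.5000: CF_t = 1.600000, DF = 0.882386, PV = 1.411817
  t = 5.0000: CF_t = 1.600000, DF = 0.870203, PV = 1.392324
  t = 5.5000: CF_t = 1.600000, DF = 0.858188, PV = 1.373101
  t = 6.0000: CF_t = 1.600000, DF = 0.846339, PV = 1.354143
  t = 6.5000: CF_t = 1.600000, DF = 0.834654, PV = 1.335447
  t = 7.0000: CF_t = 101.600000, DF = 0.823130, PV = 83.630046
Price P = sum_t PV_t = 102.526709
Macaulay numerator sum_t t * PV_t:
  t * PV_t at t = 0.5000: 0.788955
  t * PV_t at t = 1.0000: 1.556124
  t * PV_t at t = 1.5000: 2.301958
  t * PV_t at t = 2.0000: 3.026901
  t * PV_t at t = 2.5000: 3.731386
  t * PV_t at t = 3.0000: 4.415842
  t * PV_t at t = 3.5000: 5.080686
  t * PV_t at t = 4.0000: 5.726329
  t * PV_t at t = 4.5000: 6.353176
  t * PV_t at t = 5.0000: 6.961622
  t * PV_t at t = 5.5000: 7.552055
  t * PV_t at t = 6.0000: 8.124858
  t * PV_t at t = 6.5000: 8.680404
  t * PV_t at t = 7.0000: 585.410325
Macaulay duration D = (sum_t t * PV_t) / P = 649.710620 / 102.526709 = 6.336989
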